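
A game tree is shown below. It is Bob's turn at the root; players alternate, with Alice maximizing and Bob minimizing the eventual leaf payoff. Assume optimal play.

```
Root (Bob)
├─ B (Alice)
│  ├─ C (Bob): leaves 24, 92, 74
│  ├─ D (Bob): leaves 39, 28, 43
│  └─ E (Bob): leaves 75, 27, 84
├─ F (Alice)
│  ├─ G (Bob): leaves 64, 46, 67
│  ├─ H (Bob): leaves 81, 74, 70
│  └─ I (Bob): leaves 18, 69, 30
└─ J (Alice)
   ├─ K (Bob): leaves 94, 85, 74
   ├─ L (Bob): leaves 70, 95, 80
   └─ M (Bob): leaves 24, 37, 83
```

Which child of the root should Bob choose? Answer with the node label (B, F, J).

C (Bob): min(24, 92, 74) = 24
D (Bob): min(39, 28, 43) = 28
E (Bob): min(75, 27, 84) = 27
B (Alice): max(24, 28, 27) = 28
G (Bob): min(64, 46, 67) = 46
H (Bob): min(81, 74, 70) = 70
I (Bob): min(18, 69, 30) = 18
F (Alice): max(46, 70, 18) = 70
K (Bob): min(94, 85, 74) = 74
L (Bob): min(70, 95, 80) = 70
M (Bob): min(24, 37, 83) = 24
J (Alice): max(74, 70, 24) = 74
Root (Bob): min(28, 70, 74) = 28
Bob picks the child with the lowest value: B (value 28).

B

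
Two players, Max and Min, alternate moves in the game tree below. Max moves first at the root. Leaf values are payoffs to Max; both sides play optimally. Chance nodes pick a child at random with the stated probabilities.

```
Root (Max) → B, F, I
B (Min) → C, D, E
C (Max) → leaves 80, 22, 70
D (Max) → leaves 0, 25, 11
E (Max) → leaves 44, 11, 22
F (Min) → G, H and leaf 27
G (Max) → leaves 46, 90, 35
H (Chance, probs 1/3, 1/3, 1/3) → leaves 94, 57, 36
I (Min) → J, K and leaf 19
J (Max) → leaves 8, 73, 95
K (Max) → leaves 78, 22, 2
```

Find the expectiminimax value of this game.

C (Max): max(80, 22, 70) = 80
D (Max): max(0, 25, 11) = 25
E (Max): max(44, 11, 22) = 44
B (Min): min(80, 25, 44) = 25
G (Max): max(46, 90, 35) = 90
H (Chance): 1/3·94 + 1/3·57 + 1/3·36 = 62.33
F (Min): min(90, 62.33, 27) = 27
J (Max): max(8, 73, 95) = 95
K (Max): max(78, 22, 2) = 78
I (Min): min(95, 78, 19) = 19
Root (Max): max(25, 27, 19) = 27

27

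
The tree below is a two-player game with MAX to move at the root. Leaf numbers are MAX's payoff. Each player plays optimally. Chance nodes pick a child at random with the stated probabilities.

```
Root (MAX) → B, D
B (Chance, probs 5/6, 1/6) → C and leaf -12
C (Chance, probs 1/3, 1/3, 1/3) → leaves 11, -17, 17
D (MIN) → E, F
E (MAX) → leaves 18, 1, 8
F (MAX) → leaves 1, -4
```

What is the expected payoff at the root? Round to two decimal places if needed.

C (Chance): 1/3·11 + 1/3·-17 + 1/3·17 = 3.67
B (Chance): 5/6·3.67 + 1/6·-12 = 1.06
E (MAX): max(18, 1, 8) = 18
F (MAX): max(1, -4) = 1
D (MIN): min(18, 1) = 1
Root (MAX): max(1.06, 1) = 1.06

1.06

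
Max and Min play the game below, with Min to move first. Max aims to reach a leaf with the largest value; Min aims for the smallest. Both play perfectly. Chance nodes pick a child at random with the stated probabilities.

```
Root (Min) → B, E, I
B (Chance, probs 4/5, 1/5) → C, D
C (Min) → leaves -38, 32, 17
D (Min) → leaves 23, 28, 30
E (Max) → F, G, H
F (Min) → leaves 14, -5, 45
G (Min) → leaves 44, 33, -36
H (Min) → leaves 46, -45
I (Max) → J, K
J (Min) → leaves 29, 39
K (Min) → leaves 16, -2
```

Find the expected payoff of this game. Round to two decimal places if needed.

C (Min): min(-38, 32, 17) = -38
D (Min): min(23, 28, 30) = 23
B (Chance): 4/5·-38 + 1/5·23 = -25.8
F (Min): min(14, -5, 45) = -5
G (Min): min(44, 33, -36) = -36
H (Min): min(46, -45) = -45
E (Max): max(-5, -36, -45) = -5
J (Min): min(29, 39) = 29
K (Min): min(16, -2) = -2
I (Max): max(29, -2) = 29
Root (Min): min(-25.8, -5, 29) = -25.8

-25.8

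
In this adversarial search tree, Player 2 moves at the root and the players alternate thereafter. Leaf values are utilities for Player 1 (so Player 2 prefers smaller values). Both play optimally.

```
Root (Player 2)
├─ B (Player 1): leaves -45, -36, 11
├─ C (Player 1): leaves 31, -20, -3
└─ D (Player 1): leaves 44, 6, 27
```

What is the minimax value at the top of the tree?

11

B (Player 1): max(-45, -36, 11) = 11
C (Player 1): max(31, -20, -3) = 31
D (Player 1): max(44, 6, 27) = 44
Root (Player 2): min(11, 31, 44) = 11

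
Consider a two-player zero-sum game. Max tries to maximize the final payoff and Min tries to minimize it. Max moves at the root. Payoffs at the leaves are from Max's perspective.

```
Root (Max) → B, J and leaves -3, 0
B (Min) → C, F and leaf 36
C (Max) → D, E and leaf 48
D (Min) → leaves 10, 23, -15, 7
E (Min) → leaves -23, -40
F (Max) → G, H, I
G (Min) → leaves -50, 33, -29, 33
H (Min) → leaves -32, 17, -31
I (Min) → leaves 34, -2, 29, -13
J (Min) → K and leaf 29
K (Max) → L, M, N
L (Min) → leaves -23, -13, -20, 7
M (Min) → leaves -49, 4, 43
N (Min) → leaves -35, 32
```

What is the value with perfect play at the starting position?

D (Min): min(10, 23, -15, 7) = -15
E (Min): min(-23, -40) = -40
C (Max): max(-15, -40, 48) = 48
G (Min): min(-50, 33, -29, 33) = -50
H (Min): min(-32, 17, -31) = -32
I (Min): min(34, -2, 29, -13) = -13
F (Max): max(-50, -32, -13) = -13
B (Min): min(48, -13, 36) = -13
L (Min): min(-23, -13, -20, 7) = -23
M (Min): min(-49, 4, 43) = -49
N (Min): min(-35, 32) = -35
K (Max): max(-23, -49, -35) = -23
J (Min): min(-23, 29) = -23
Root (Max): max(-13, -23, -3, 0) = 0

0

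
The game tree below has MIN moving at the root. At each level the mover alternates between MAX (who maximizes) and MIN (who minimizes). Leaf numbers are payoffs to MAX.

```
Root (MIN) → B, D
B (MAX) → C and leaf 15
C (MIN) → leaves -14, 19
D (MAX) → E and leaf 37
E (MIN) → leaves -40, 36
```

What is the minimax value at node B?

15

C: min(-14, 19) = -14
B: max(-14, 15) = 15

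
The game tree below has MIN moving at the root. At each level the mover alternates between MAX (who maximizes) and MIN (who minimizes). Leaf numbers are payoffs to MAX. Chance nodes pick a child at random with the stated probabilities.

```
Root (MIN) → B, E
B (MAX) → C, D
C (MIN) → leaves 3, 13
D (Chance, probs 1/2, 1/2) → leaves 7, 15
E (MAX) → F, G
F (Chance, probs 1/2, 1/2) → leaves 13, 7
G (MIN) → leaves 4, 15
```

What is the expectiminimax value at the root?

10

C (MIN): min(3, 13) = 3
D (Chance): 1/2·7 + 1/2·15 = 11
B (MAX): max(3, 11) = 11
F (Chance): 1/2·13 + 1/2·7 = 10
G (MIN): min(4, 15) = 4
E (MAX): max(10, 4) = 10
Root (MIN): min(11, 10) = 10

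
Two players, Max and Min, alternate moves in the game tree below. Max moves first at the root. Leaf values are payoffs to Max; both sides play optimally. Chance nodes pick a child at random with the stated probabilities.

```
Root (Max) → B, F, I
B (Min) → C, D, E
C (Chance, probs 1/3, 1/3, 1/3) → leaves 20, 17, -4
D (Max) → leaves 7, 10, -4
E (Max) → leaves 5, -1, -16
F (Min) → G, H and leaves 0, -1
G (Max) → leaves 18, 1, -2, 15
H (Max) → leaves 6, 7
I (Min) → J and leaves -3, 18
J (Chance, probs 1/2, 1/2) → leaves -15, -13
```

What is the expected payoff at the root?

C (Chance): 1/3·20 + 1/3·17 + 1/3·-4 = 11
D (Max): max(7, 10, -4) = 10
E (Max): max(5, -1, -16) = 5
B (Min): min(11, 10, 5) = 5
G (Max): max(18, 1, -2, 15) = 18
H (Max): max(6, 7) = 7
F (Min): min(18, 7, 0, -1) = -1
J (Chance): 1/2·-15 + 1/2·-13 = -14
I (Min): min(-14, -3, 18) = -14
Root (Max): max(5, -1, -14) = 5

5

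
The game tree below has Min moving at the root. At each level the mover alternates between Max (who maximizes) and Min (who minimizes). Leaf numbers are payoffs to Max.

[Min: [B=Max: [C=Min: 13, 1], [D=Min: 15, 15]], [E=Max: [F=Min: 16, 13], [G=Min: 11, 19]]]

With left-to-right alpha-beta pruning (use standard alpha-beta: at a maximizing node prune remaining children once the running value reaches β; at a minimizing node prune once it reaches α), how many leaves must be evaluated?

7

C [α=-∞,β=+∞]: v=1
D [α=1,β=+∞]: v=15
B [α=-∞,β=+∞]: v=15
F [α=-∞,β=15]: v=13
G [α=13,β=15]: v=11 after child 1 ≤ α → α-cutoff, skip 1
E [α=-∞,β=15]: v=13
Root [α=-∞,β=+∞]: v=13
Leaves evaluated: 7 of 8.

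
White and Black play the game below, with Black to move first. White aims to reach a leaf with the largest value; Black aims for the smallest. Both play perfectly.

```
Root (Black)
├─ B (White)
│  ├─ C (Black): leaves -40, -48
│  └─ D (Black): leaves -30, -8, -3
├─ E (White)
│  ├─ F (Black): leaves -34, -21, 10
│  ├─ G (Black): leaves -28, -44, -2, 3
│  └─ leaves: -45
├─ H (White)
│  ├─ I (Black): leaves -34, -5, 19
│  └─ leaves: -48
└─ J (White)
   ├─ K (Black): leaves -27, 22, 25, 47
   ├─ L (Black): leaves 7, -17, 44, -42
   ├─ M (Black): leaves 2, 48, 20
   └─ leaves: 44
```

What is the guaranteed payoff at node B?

C: min(-40, -48) = -48
D: min(-30, -8, -3) = -30
B: max(-48, -30) = -30

-30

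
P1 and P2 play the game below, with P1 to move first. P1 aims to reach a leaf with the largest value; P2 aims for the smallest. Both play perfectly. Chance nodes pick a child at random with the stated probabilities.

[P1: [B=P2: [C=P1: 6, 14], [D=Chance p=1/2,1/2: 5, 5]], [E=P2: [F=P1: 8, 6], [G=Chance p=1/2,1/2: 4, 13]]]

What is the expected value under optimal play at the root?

C (P1): max(6, 14) = 14
D (Chance): 1/2·5 + 1/2·5 = 5
B (P2): min(14, 5) = 5
F (P1): max(8, 6) = 8
G (Chance): 1/2·4 + 1/2·13 = 8.5
E (P2): min(8, 8.5) = 8
Root (P1): max(5, 8) = 8

8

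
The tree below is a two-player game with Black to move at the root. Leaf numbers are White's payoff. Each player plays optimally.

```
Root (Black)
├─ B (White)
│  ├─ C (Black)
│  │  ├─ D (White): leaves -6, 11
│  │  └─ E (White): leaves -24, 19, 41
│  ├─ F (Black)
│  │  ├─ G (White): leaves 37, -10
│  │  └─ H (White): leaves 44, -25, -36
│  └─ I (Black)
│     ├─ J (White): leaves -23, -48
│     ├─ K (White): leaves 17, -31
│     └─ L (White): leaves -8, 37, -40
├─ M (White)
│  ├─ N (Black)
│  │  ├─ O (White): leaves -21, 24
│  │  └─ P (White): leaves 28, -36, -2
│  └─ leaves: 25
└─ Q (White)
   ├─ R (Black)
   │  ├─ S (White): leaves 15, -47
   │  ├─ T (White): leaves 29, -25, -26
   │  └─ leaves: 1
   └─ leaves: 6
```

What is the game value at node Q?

S: max(15, -47) = 15
T: max(29, -25, -26) = 29
R: min(15, 29, 1) = 1
Q: max(1, 6) = 6

6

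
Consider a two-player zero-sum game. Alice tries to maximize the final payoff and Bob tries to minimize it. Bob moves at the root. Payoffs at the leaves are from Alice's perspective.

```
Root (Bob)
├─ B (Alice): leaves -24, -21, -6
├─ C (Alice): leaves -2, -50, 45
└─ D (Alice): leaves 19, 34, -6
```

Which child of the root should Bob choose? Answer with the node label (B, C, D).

B

B (Alice): max(-24, -21, -6) = -6
C (Alice): max(-2, -50, 45) = 45
D (Alice): max(19, 34, -6) = 34
Root (Bob): min(-6, 45, 34) = -6
Bob picks the child with the lowest value: B (value -6).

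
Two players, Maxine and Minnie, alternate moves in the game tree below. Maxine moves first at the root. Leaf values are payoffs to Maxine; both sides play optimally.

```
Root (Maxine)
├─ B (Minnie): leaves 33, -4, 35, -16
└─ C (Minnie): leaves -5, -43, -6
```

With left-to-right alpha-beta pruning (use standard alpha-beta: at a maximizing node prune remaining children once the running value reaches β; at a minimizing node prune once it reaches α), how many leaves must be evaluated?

B [α=-∞,β=+∞]: v=-16
C [α=-16,β=+∞]: v=-43 after child 2 ≤ α → α-cutoff, skip 1
Root [α=-∞,β=+∞]: v=-16
Leaves evaluated: 6 of 7.

6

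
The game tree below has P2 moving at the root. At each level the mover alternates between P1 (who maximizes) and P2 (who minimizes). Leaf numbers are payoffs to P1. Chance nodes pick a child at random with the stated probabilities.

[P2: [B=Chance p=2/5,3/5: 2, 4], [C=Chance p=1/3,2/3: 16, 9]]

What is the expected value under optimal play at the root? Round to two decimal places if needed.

3.2

B (Chance): 2/5·2 + 3/5·4 = 3.2
C (Chance): 1/3·16 + 2/3·9 = 11.33
Root (P2): min(3.2, 11.33) = 3.2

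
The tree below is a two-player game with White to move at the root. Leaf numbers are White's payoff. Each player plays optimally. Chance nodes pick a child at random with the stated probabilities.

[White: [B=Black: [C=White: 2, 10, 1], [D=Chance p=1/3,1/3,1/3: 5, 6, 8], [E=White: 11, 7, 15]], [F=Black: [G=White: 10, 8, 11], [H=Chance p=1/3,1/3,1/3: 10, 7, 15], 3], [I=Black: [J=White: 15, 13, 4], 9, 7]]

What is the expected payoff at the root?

C (White): max(2, 10, 1) = 10
D (Chance): 1/3·5 + 1/3·6 + 1/3·8 = 6.33
E (White): max(11, 7, 15) = 15
B (Black): min(10, 6.33, 15) = 6.33
G (White): max(10, 8, 11) = 11
H (Chance): 1/3·10 + 1/3·7 + 1/3·15 = 10.67
F (Black): min(11, 10.67, 3) = 3
J (White): max(15, 13, 4) = 15
I (Black): min(15, 9, 7) = 7
Root (White): max(6.33, 3, 7) = 7

7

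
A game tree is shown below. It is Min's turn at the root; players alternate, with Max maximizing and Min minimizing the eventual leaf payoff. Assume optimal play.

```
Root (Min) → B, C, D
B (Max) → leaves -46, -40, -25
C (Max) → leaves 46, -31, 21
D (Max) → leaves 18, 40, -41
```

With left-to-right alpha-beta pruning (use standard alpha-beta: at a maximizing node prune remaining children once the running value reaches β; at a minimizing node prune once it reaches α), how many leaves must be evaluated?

5

B [α=-∞,β=+∞]: v=-25
C [α=-∞,β=-25]: v=46 after child 1 ≥ β → β-cutoff, skip 2
D [α=-∞,β=-25]: v=18 after child 1 ≥ β → β-cutoff, skip 2
Root [α=-∞,β=+∞]: v=-25
Leaves evaluated: 5 of 9.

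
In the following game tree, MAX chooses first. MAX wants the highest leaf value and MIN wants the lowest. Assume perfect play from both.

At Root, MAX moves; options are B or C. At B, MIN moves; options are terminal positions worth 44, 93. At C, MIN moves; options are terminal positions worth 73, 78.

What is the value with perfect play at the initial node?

B (MIN): min(44, 93) = 44
C (MIN): min(73, 78) = 73
Root (MAX): max(44, 73) = 73

73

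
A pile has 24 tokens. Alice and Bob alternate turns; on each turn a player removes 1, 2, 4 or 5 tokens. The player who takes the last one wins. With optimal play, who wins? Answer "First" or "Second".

Second

i:   0  1  2  3  4  5  6  7  8  9 10 11 12 13 14 15 16 17 18 19 20 21 22 23 24
     L  W  W  L  W  W  L  W  W  L  W  W  L  W  W  L  W  W  L  W  W  L  W  W  L
Position 24 is L, so the second player wins.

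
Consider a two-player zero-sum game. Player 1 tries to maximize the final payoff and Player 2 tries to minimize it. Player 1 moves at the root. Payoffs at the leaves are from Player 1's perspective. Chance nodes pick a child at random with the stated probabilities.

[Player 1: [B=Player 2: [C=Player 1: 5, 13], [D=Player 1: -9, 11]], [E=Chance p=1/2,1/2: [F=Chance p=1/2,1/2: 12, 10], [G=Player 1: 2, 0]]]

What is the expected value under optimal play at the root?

11

C (Player 1): max(5, 13) = 13
D (Player 1): max(-9, 11) = 11
B (Player 2): min(13, 11) = 11
F (Chance): 1/2·12 + 1/2·10 = 11
G (Player 1): max(2, 0) = 2
E (Chance): 1/2·11 + 1/2·2 = 6.5
Root (Player 1): max(11, 6.5) = 11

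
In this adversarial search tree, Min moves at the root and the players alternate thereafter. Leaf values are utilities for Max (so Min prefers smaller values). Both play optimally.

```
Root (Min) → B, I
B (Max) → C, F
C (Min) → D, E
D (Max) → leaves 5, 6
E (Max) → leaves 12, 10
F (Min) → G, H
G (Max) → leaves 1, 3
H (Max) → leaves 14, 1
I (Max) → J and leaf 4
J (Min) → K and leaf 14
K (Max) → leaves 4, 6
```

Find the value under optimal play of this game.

6

D (Max): max(5, 6) = 6
E (Max): max(12, 10) = 12
C (Min): min(6, 12) = 6
G (Max): max(1, 3) = 3
H (Max): max(14, 1) = 14
F (Min): min(3, 14) = 3
B (Max): max(6, 3) = 6
K (Max): max(4, 6) = 6
J (Min): min(6, 14) = 6
I (Max): max(6, 4) = 6
Root (Min): min(6, 6) = 6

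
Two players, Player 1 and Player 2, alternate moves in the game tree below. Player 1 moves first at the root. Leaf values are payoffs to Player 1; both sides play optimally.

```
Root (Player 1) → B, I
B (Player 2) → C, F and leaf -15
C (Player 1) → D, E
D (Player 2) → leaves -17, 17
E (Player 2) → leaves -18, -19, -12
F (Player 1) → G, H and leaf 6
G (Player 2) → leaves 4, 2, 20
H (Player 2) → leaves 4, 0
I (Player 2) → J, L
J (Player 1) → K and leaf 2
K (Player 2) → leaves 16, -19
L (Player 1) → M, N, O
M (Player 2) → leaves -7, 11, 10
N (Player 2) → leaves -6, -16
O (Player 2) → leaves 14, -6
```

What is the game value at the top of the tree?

D (Player 2): min(-17, 17) = -17
E (Player 2): min(-18, -19, -12) = -19
C (Player 1): max(-17, -19) = -17
G (Player 2): min(4, 2, 20) = 2
H (Player 2): min(4, 0) = 0
F (Player 1): max(2, 0, 6) = 6
B (Player 2): min(-17, 6, -15) = -17
K (Player 2): min(16, -19) = -19
J (Player 1): max(-19, 2) = 2
M (Player 2): min(-7, 11, 10) = -7
N (Player 2): min(-6, -16) = -16
O (Player 2): min(14, -6) = -6
L (Player 1): max(-7, -16, -6) = -6
I (Player 2): min(2, -6) = -6
Root (Player 1): max(-17, -6) = -6

-6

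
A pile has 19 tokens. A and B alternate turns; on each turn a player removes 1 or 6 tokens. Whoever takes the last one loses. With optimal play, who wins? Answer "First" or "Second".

i:   0  1  2  3  4  5  6  7  8  9 10 11 12 13 14 15 16 17 18 19
     W  L  W  L  W  L  W  W  L  W  L  W  L  W  W  L  W  L  W  L
Position 19 is L, so the second player wins.

Second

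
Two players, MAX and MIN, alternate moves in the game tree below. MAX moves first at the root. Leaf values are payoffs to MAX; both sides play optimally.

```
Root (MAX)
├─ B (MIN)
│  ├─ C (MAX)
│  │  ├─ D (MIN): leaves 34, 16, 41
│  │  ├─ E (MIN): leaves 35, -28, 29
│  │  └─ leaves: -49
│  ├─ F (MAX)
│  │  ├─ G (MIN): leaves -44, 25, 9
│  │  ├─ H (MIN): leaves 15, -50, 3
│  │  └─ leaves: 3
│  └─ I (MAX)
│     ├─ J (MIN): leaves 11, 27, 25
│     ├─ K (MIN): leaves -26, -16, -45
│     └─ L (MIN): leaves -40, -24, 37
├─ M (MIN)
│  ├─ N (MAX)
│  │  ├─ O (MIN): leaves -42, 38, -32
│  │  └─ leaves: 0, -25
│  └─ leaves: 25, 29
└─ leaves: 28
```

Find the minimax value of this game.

28

D (MIN): min(34, 16, 41) = 16
E (MIN): min(35, -28, 29) = -28
C (MAX): max(16, -28, -49) = 16
G (MIN): min(-44, 25, 9) = -44
H (MIN): min(15, -50, 3) = -50
F (MAX): max(-44, -50, 3) = 3
J (MIN): min(11, 27, 25) = 11
K (MIN): min(-26, -16, -45) = -45
L (MIN): min(-40, -24, 37) = -40
I (MAX): max(11, -45, -40) = 11
B (MIN): min(16, 3, 11) = 3
O (MIN): min(-42, 38, -32) = -42
N (MAX): max(-42, 0, -25) = 0
M (MIN): min(0, 25, 29) = 0
Root (MAX): max(3, 0, 28) = 28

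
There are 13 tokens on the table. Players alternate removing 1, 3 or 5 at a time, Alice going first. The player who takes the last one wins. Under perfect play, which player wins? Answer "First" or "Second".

Compute winning (W) and losing (L) positions by backward induction:
i:   0  1  2  3  4  5  6  7  8  9 10 11 12 13
     L  W  L  W  L  W  L  W  L  W  L  W  L  W
Position 13 is W, so the first player wins.

First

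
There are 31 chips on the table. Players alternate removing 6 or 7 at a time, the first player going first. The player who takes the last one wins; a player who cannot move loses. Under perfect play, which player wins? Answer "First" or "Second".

Positions where the player to move wins (W) vs loses (L):
i:   0  1  2  3  4  5  6  7  8  9 10 11 12 13 14 15 16 17 18 19 20 21 22 23 24 25 26 27 28 29 30 31
     L  L  L  L  L  L  W  W  W  W  W  W  W  L  L  L  L  L  L  W  W  W  W  W  W  W  L  L  L  L  L  L
Position 31 is L, so the second player wins.

Second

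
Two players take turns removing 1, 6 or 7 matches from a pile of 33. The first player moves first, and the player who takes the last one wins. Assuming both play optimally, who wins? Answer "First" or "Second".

First

W/L table (W = player to move can force a win):
i:   0  1  2  3  4  5  6  7  8  9 10 11 12 13 14 15 16 17 18 19 20 21 22 23 24 25 26 27 28 29 30 31 32 33
     L  W  L  W  L  W  W  W  W  W  W  W  L  W  L  W  L  W  W  W  W  W  W  W  L  W  L  W  L  W  W  W  W  W
Position 33 is W, so the first player wins.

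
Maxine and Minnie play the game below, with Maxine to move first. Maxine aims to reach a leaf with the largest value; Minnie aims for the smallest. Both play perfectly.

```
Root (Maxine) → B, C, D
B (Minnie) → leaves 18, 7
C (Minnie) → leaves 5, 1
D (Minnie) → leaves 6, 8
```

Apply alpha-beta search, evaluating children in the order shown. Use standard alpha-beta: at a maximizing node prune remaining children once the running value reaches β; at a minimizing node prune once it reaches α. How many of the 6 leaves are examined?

4

B [α=-∞,β=+∞]: v=7
C [α=7,β=+∞]: v=5 after child 1 ≤ α → α-cutoff, skip 1
D [α=7,β=+∞]: v=6 after child 1 ≤ α → α-cutoff, skip 1
Root [α=-∞,β=+∞]: v=7
Leaves evaluated: 4 of 6.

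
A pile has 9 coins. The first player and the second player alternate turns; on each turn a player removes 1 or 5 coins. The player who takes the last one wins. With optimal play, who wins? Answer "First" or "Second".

Compute winning (W) and losing (L) positions by backward induction:
i:   0  1  2  3  4  5  6  7  8  9
     L  W  L  W  L  W  L  W  L  W
Position 9 is W, so the first player wins.

First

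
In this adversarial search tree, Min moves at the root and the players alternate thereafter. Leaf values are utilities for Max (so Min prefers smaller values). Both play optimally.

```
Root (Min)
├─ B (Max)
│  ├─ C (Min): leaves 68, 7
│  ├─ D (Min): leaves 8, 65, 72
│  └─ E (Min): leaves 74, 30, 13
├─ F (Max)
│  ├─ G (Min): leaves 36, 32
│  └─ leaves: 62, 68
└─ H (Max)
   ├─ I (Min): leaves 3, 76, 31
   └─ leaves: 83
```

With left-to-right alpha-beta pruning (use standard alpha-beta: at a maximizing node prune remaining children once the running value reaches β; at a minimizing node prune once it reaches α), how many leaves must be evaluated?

14

C [α=-∞,β=+∞]: v=7
D [α=7,β=+∞]: v=8
E [α=8,β=+∞]: v=13
B [α=-∞,β=+∞]: v=13
G [α=-∞,β=13]: v=32
F [α=-∞,β=13]: v=32 after child 1 ≥ β → β-cutoff, skip 2
I [α=-∞,β=13]: v=3
H [α=-∞,β=13]: v=83
Root [α=-∞,β=+∞]: v=13
Leaves evaluated: 14 of 16.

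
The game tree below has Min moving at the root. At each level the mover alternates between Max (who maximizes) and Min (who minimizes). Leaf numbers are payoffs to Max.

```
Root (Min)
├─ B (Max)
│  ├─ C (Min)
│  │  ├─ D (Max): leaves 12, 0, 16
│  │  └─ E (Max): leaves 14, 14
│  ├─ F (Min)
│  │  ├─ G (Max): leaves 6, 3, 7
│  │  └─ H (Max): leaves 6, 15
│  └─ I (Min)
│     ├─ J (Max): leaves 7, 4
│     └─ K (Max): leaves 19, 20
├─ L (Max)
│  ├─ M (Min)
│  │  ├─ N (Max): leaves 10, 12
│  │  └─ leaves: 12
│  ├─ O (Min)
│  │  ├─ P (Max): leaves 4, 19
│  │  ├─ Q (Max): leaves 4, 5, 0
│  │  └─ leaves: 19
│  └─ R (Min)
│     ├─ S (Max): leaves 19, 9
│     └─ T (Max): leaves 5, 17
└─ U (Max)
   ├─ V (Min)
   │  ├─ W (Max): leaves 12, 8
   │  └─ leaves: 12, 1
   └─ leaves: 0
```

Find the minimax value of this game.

D (Max): max(12, 0, 16) = 16
E (Max): max(14, 14) = 14
C (Min): min(16, 14) = 14
G (Max): max(6, 3, 7) = 7
H (Max): max(6, 15) = 15
F (Min): min(7, 15) = 7
J (Max): max(7, 4) = 7
K (Max): max(19, 20) = 20
I (Min): min(7, 20) = 7
B (Max): max(14, 7, 7) = 14
N (Max): max(10, 12) = 12
M (Min): min(12, 12) = 12
P (Max): max(4, 19) = 19
Q (Max): max(4, 5, 0) = 5
O (Min): min(19, 5, 19) = 5
S (Max): max(19, 9) = 19
T (Max): max(5, 17) = 17
R (Min): min(19, 17) = 17
L (Max): max(12, 5, 17) = 17
W (Max): max(12, 8) = 12
V (Min): min(12, 12, 1) = 1
U (Max): max(1, 0) = 1
Root (Min): min(14, 17, 1) = 1

1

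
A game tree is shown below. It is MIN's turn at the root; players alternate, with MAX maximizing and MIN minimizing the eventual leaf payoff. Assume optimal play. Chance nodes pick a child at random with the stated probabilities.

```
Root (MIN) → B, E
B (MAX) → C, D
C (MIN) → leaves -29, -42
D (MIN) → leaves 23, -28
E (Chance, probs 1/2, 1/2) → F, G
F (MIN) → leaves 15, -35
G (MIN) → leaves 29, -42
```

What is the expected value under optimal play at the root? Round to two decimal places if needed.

C (MIN): min(-29, -42) = -42
D (MIN): min(23, -28) = -28
B (MAX): max(-42, -28) = -28
F (MIN): min(15, -35) = -35
G (MIN): min(29, -42) = -42
E (Chance): 1/2·-35 + 1/2·-42 = -38.5
Root (MIN): min(-28, -38.5) = -38.5

-38.5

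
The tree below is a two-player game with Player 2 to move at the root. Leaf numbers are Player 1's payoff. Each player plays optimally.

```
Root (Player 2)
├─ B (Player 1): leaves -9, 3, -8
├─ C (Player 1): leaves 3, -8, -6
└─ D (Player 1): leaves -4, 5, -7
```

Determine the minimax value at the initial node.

3

B (Player 1): max(-9, 3, -8) = 3
C (Player 1): max(3, -8, -6) = 3
D (Player 1): max(-4, 5, -7) = 5
Root (Player 2): min(3, 3, 5) = 3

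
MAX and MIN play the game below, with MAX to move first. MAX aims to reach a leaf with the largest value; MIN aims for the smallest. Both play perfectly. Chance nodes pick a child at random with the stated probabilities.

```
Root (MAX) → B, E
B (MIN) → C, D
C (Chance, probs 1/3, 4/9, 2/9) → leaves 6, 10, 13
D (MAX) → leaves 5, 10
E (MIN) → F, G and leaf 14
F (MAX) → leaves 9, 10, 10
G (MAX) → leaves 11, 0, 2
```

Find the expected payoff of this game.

C (Chance): 1/3·6 + 4/9·10 + 2/9·13 = 9.33
D (MAX): max(5, 10) = 10
B (MIN): min(9.33, 10) = 9.33
F (MAX): max(9, 10, 10) = 10
G (MAX): max(11, 0, 2) = 11
E (MIN): min(10, 11, 14) = 10
Root (MAX): max(9.33, 10) = 10

10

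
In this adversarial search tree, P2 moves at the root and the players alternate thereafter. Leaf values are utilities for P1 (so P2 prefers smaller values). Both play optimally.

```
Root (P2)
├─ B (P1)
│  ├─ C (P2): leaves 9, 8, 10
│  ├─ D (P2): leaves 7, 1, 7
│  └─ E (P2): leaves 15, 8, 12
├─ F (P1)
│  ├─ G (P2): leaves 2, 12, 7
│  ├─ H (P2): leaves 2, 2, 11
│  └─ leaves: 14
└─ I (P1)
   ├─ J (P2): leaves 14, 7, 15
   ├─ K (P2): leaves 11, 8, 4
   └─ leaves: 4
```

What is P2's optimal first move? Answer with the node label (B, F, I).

I

C (P2): min(9, 8, 10) = 8
D (P2): min(7, 1, 7) = 1
E (P2): min(15, 8, 12) = 8
B (P1): max(8, 1, 8) = 8
G (P2): min(2, 12, 7) = 2
H (P2): min(2, 2, 11) = 2
F (P1): max(2, 2, 14) = 14
J (P2): min(14, 7, 15) = 7
K (P2): min(11, 8, 4) = 4
I (P1): max(7, 4, 4) = 7
Root (P2): min(8, 14, 7) = 7
P2 picks the child with the lowest value: I (value 7).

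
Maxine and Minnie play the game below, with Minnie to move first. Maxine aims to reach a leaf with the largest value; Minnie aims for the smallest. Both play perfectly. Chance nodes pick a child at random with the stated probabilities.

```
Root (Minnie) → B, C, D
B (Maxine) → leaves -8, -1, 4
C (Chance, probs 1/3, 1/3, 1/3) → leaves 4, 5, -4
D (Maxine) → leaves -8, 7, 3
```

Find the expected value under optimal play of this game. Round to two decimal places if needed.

1.67

B (Maxine): max(-8, -1, 4) = 4
C (Chance): 1/3·4 + 1/3·5 + 1/3·-4 = 1.67
D (Maxine): max(-8, 7, 3) = 7
Root (Minnie): min(4, 1.67, 7) = 1.67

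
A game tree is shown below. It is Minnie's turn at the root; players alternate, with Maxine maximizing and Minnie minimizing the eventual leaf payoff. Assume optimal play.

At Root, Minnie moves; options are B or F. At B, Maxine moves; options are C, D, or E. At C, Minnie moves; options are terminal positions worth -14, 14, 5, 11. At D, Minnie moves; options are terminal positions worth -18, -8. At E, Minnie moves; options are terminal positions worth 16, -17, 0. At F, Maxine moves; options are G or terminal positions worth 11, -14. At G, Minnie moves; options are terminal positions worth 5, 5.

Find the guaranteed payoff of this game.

-14

C (Minnie): min(-14, 14, 5, 11) = -14
D (Minnie): min(-18, -8) = -18
E (Minnie): min(16, -17, 0) = -17
B (Maxine): max(-14, -18, -17) = -14
G (Minnie): min(5, 5) = 5
F (Maxine): max(5, 11, -14) = 11
Root (Minnie): min(-14, 11) = -14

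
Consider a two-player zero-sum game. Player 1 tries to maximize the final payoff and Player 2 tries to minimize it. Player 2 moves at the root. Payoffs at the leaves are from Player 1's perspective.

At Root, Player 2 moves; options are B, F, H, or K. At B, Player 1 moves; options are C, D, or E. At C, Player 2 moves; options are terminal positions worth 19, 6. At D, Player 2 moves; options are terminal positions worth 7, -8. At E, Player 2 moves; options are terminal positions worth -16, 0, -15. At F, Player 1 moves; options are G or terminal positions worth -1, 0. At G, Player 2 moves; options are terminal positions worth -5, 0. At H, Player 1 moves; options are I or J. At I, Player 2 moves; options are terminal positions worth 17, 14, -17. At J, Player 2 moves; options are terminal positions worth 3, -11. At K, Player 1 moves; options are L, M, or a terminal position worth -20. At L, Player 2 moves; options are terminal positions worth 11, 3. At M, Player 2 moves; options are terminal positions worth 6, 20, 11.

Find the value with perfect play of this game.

C (Player 2): min(19, 6) = 6
D (Player 2): min(7, -8) = -8
E (Player 2): min(-16, 0, -15) = -16
B (Player 1): max(6, -8, -16) = 6
G (Player 2): min(-5, 0) = -5
F (Player 1): max(-5, -1, 0) = 0
I (Player 2): min(17, 14, -17) = -17
J (Player 2): min(3, -11) = -11
H (Player 1): max(-17, -11) = -11
L (Player 2): min(11, 3) = 3
M (Player 2): min(6, 20, 11) = 6
K (Player 1): max(3, 6, -20) = 6
Root (Player 2): min(6, 0, -11, 6) = -11

-11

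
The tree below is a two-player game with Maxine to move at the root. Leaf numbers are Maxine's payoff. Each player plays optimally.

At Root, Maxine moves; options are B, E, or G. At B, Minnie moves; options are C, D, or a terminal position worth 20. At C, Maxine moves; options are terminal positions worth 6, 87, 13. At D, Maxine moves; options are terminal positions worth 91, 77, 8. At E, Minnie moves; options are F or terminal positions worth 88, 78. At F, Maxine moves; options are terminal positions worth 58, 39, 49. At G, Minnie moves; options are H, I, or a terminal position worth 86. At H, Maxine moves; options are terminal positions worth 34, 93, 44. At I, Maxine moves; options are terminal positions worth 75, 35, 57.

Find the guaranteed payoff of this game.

C (Maxine): max(6, 87, 13) = 87
D (Maxine): max(91, 77, 8) = 91
B (Minnie): min(87, 91, 20) = 20
F (Maxine): max(58, 39, 49) = 58
E (Minnie): min(58, 88, 78) = 58
H (Maxine): max(34, 93, 44) = 93
I (Maxine): max(75, 35, 57) = 75
G (Minnie): min(93, 75, 86) = 75
Root (Maxine): max(20, 58, 75) = 75

75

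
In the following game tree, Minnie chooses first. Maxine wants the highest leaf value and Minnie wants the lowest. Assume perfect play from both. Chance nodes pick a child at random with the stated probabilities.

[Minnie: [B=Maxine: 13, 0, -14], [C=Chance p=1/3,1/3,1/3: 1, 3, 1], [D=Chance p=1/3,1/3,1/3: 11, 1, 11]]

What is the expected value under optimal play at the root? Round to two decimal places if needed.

1.67

B (Maxine): max(13, 0, -14) = 13
C (Chance): 1/3·1 + 1/3·3 + 1/3·1 = 1.67
D (Chance): 1/3·11 + 1/3·1 + 1/3·11 = 7.67
Root (Minnie): min(13, 1.67, 7.67) = 1.67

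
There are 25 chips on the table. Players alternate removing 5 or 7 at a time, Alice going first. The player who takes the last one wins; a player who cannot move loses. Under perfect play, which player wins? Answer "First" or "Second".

Second

Compute winning (W) and losing (L) positions by backward induction:
i:   0  1  2  3  4  5  6  7  8  9 10 11 12 13 14 15 16 17 18 19 20 21 22 23 24 25
     L  L  L  L  L  W  W  W  W  W  W  W  L  L  L  L  L  W  W  W  W  W  W  W  L  L
Position 25 is L, so the second player wins.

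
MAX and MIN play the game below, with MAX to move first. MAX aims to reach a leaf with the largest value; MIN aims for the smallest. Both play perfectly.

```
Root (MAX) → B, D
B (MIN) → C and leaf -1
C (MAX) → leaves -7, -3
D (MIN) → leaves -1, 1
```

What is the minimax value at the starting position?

C (MAX): max(-7, -3) = -3
B (MIN): min(-3, -1) = -3
D (MIN): min(-1, 1) = -1
Root (MAX): max(-3, -1) = -1

-1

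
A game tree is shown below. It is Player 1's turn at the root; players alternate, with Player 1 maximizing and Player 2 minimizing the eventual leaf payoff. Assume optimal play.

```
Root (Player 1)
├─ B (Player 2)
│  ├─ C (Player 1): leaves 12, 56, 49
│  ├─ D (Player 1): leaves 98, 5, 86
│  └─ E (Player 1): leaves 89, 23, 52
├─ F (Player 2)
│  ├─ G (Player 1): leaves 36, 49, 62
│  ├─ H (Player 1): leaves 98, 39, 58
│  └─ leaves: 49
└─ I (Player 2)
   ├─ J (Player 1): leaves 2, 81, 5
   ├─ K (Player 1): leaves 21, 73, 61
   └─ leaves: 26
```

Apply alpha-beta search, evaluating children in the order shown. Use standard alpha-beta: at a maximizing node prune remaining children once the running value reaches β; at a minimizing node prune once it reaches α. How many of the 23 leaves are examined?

C [α=-∞,β=+∞]: v=56
D [α=-∞,β=56]: v=98 after child 1 ≥ β → β-cutoff, skip 2
E [α=-∞,β=56]: v=89 after child 1 ≥ β → β-cutoff, skip 2
B [α=-∞,β=+∞]: v=56
G [α=56,β=+∞]: v=62
H [α=56,β=62]: v=98 after child 1 ≥ β → β-cutoff, skip 2
F [α=56,β=+∞]: v=49
J [α=56,β=+∞]: v=81
K [α=56,β=81]: v=73
I [α=56,β=+∞]: v=26
Root [α=-∞,β=+∞]: v=56
Leaves evaluated: 17 of 23.

17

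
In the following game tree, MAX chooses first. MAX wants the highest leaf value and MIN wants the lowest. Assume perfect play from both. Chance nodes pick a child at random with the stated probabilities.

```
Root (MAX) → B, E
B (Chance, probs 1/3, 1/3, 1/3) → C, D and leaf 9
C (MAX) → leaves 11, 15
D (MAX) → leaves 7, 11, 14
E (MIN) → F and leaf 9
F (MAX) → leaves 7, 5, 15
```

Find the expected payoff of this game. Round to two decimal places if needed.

C (MAX): max(11, 15) = 15
D (MAX): max(7, 11, 14) = 14
B (Chance): 1/3·15 + 1/3·14 + 1/3·9 = 12.67
F (MAX): max(7, 5, 15) = 15
E (MIN): min(15, 9) = 9
Root (MAX): max(12.67, 9) = 12.67

12.67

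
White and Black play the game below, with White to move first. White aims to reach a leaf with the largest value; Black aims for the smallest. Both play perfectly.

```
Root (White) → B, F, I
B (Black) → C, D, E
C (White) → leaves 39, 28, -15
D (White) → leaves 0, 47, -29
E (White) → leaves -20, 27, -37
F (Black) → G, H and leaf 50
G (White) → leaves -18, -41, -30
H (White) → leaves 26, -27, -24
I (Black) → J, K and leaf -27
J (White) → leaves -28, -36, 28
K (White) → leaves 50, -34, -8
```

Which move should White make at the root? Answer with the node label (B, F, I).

B

C (White): max(39, 28, -15) = 39
D (White): max(0, 47, -29) = 47
E (White): max(-20, 27, -37) = 27
B (Black): min(39, 47, 27) = 27
G (White): max(-18, -41, -30) = -18
H (White): max(26, -27, -24) = 26
F (Black): min(-18, 26, 50) = -18
J (White): max(-28, -36, 28) = 28
K (White): max(50, -34, -8) = 50
I (Black): min(28, 50, -27) = -27
Root (White): max(27, -18, -27) = 27
White picks the child with the highest value: B (value 27).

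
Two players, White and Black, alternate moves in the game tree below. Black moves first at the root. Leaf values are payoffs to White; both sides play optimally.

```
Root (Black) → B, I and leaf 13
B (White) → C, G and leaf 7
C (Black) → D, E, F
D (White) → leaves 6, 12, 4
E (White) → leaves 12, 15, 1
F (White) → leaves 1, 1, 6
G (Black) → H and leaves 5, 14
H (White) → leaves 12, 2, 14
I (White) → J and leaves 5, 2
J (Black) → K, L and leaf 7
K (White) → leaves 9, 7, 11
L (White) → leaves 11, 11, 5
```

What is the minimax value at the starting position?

D (White): max(6, 12, 4) = 12
E (White): max(12, 15, 1) = 15
F (White): max(1, 1, 6) = 6
C (Black): min(12, 15, 6) = 6
H (White): max(12, 2, 14) = 14
G (Black): min(14, 5, 14) = 5
B (White): max(6, 5, 7) = 7
K (White): max(9, 7, 11) = 11
L (White): max(11, 11, 5) = 11
J (Black): min(11, 11, 7) = 7
I (White): max(7, 5, 2) = 7
Root (Black): min(7, 7, 13) = 7

7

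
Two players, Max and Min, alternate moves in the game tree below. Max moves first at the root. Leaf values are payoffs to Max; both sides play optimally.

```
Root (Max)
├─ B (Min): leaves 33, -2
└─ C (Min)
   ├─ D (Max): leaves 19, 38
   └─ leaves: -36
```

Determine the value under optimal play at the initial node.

-2

B (Min): min(33, -2) = -2
D (Max): max(19, 38) = 38
C (Min): min(38, -36) = -36
Root (Max): max(-2, -36) = -2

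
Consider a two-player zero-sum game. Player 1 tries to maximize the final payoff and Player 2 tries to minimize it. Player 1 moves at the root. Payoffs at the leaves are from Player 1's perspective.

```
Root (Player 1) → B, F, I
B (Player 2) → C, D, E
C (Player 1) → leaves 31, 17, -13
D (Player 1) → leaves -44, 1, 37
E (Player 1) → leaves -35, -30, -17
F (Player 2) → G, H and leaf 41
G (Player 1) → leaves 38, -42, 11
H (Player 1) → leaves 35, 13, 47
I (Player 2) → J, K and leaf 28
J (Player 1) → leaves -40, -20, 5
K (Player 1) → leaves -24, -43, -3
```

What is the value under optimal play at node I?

J: max(-40, -20, 5) = 5
K: max(-24, -43, -3) = -3
I: min(5, -3, 28) = -3

-3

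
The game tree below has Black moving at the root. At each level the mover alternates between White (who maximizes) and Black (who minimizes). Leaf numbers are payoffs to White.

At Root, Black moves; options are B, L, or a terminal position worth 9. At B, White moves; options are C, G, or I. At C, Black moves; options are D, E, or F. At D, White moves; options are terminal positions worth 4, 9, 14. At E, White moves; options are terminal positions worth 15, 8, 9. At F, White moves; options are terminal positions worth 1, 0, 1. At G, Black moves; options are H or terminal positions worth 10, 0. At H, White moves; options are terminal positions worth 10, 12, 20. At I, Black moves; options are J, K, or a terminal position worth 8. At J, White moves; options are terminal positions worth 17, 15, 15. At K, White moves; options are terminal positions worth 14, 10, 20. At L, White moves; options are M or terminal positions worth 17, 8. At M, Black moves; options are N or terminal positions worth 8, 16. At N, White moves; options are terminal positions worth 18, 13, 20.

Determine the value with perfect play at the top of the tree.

8

D (White): max(4, 9, 14) = 14
E (White): max(15, 8, 9) = 15
F (White): max(1, 0, 1) = 1
C (Black): min(14, 15, 1) = 1
H (White): max(10, 12, 20) = 20
G (Black): min(20, 10, 0) = 0
J (White): max(17, 15, 15) = 17
K (White): max(14, 10, 20) = 20
I (Black): min(17, 20, 8) = 8
B (White): max(1, 0, 8) = 8
N (White): max(18, 13, 20) = 20
M (Black): min(20, 8, 16) = 8
L (White): max(8, 17, 8) = 17
Root (Black): min(8, 17, 9) = 8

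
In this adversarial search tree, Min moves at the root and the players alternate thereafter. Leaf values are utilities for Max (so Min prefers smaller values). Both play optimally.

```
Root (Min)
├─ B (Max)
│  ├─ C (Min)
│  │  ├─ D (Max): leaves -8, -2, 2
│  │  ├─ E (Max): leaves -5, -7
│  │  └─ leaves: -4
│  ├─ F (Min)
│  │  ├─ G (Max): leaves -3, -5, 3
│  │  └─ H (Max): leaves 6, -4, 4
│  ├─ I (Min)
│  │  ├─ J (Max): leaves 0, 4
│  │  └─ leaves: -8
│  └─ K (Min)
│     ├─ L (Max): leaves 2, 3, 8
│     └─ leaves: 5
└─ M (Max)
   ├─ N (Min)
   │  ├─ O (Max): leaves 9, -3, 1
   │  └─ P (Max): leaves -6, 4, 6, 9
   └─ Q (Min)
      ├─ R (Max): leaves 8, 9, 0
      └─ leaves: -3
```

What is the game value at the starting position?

D (Max): max(-8, -2, 2) = 2
E (Max): max(-5, -7) = -5
C (Min): min(2, -5, -4) = -5
G (Max): max(-3, -5, 3) = 3
H (Max): max(6, -4, 4) = 6
F (Min): min(3, 6) = 3
J (Max): max(0, 4) = 4
I (Min): min(4, -8) = -8
L (Max): max(2, 3, 8) = 8
K (Min): min(8, 5) = 5
B (Max): max(-5, 3, -8, 5) = 5
O (Max): max(9, -3, 1) = 9
P (Max): max(-6, 4, 6, 9) = 9
N (Min): min(9, 9) = 9
R (Max): max(8, 9, 0) = 9
Q (Min): min(9, -3) = -3
M (Max): max(9, -3) = 9
Root (Min): min(5, 9) = 5

5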